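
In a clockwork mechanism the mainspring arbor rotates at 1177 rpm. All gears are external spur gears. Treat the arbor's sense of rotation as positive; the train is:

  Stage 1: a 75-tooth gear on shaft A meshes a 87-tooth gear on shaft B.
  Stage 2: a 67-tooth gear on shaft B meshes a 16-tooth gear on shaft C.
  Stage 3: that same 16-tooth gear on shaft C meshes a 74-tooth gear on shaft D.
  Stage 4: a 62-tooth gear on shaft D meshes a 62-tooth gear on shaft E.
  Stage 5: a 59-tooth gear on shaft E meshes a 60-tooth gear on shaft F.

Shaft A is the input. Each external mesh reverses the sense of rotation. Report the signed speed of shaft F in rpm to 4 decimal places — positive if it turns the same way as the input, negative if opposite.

-903.3630 rpm (opposite to input, |ω| = 903.3630 rpm)

Stage 1 [75T→87T]: ω = 1177.0000×75/87 = 1014.6552 rpm, dir flips to −; running = −1014.6552
Stage 2 [67T→16T]: ω = 1014.6552×67/16 = 4248.8685 rpm, dir flips to +; running = +4248.8685
Stage 3 [16T→74T]: ω = 4248.8685×16/74 = 918.6743 rpm, dir flips to −; running = −918.6743
Stage 4 [62T→62T]: ω = 918.6743×62/62 = 918.6743 rpm, dir flips to +; running = +918.6743
Stage 5 [59T→60T]: ω = 918.6743×59/60 = 903.3630 rpm, dir flips to −; running = −903.3630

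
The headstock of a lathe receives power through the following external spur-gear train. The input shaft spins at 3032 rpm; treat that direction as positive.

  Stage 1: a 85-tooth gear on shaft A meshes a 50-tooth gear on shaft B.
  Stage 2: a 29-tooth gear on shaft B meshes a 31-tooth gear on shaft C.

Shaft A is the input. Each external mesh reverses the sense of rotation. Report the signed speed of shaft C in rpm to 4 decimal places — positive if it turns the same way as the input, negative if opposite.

Stage 1 [85T→50T]: ω = 3032.0000×85/50 = 5154.4000 rpm, dir flips to −; running = −5154.4000
Stage 2 [29T→31T]: ω = 5154.4000×29/31 = 4821.8581 rpm, dir flips to +; running = +4821.8581

+4821.8581 rpm (same as input, |ω| = 4821.8581 rpm)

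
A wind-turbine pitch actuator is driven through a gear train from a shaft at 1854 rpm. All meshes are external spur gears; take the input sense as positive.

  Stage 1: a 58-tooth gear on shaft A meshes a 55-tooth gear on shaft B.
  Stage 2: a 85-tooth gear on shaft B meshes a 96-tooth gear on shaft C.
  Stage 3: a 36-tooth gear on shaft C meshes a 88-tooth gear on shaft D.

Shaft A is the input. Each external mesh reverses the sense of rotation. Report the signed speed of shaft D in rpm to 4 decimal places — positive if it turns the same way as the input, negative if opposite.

Stage 1 [58T→55T]: ω = 1854.0000×58/55 = 1955.1273 rpm, dir flips to −; running = −1955.1273
Stage 2 [85T→96T]: ω = 1955.1273×85/96 = 1731.1023 rpm, dir flips to +; running = +1731.1023
Stage 3 [36T→88T]: ω = 1731.1023×36/88 = 708.1782 rpm, dir flips to −; running = −708.1782

-708.1782 rpm (opposite to input, |ω| = 708.1782 rpm)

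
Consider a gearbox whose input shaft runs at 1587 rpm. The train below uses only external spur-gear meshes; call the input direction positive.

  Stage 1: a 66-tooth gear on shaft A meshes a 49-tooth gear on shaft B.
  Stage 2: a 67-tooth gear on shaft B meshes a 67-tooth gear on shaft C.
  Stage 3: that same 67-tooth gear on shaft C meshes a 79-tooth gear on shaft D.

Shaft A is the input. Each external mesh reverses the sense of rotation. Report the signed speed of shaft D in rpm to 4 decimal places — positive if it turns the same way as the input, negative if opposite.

Stage 1 [66T→49T]: ω = 1587.0000×66/49 = 2137.5918 rpm, dir flips to −; running = −2137.5918
Stage 2 [67T→67T]: ω = 2137.5918×67/67 = 2137.5918 rpm, dir flips to +; running = +2137.5918
Stage 3 [67T→79T]: ω = 2137.5918×67/79 = 1812.8943 rpm, dir flips to −; running = −1812.8943

-1812.8943 rpm (opposite to input, |ω| = 1812.8943 rpm)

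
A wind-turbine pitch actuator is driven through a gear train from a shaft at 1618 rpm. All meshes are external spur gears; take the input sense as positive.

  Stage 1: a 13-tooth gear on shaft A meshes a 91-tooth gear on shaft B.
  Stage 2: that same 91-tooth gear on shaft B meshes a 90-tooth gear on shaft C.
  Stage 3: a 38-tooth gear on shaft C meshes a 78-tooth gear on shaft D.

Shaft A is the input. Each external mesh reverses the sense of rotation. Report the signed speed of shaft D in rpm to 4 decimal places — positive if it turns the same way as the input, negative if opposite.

Stage 1 [13T→91T]: ω = 1618.0000×13/91 = 231.1429 rpm, dir flips to −; running = −231.1429
Stage 2 [91T→90T]: ω = 231.1429×91/90 = 233.7111 rpm, dir flips to +; running = +233.7111
Stage 3 [38T→78T]: ω = 233.7111×38/78 = 113.8593 rpm, dir flips to −; running = −113.8593

-113.8593 rpm (opposite to input, |ω| = 113.8593 rpm)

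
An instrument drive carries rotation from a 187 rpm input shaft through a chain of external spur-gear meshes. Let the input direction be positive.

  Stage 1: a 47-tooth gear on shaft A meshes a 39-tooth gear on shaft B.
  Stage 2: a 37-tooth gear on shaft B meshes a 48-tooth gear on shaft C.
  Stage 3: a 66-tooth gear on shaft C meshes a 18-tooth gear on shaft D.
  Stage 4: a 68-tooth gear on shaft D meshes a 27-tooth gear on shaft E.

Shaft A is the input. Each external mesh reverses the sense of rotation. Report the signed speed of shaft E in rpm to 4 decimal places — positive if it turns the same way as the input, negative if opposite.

+1604.1757 rpm (same as input, |ω| = 1604.1757 rpm)

Stage 1 [47T→39T]: ω = 187.0000×47/39 = 225.3590 rpm, dir flips to −; running = −225.3590
Stage 2 [37T→48T]: ω = 225.3590×37/48 = 173.7142 rpm, dir flips to +; running = +173.7142
Stage 3 [66T→18T]: ω = 173.7142×66/18 = 636.9521 rpm, dir flips to −; running = −636.9521
Stage 4 [68T→27T]: ω = 636.9521×68/27 = 1604.1757 rpm, dir flips to +; running = +1604.1757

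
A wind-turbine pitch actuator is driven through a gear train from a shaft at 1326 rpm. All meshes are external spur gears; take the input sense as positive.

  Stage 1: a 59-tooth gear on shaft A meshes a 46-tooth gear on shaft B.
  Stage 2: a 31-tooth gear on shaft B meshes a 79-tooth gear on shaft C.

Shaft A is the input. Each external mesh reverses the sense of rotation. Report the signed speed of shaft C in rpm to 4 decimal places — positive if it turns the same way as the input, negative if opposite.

Stage 1 [59T→46T]: ω = 1326.0000×59/46 = 1700.7391 rpm, dir flips to −; running = −1700.7391
Stage 2 [31T→79T]: ω = 1700.7391×31/79 = 667.3786 rpm, dir flips to +; running = +667.3786

+667.3786 rpm (same as input, |ω| = 667.3786 rpm)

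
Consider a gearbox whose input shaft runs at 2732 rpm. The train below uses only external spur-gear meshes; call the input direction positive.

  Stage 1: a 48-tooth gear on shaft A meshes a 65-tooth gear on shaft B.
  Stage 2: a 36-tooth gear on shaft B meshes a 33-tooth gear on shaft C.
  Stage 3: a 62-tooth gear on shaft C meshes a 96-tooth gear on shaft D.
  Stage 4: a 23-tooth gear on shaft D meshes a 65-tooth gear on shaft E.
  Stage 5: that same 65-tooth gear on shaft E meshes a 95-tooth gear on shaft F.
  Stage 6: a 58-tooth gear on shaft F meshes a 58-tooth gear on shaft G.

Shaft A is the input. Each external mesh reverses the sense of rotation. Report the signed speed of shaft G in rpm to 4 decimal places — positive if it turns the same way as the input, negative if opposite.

Stage 1 [48T→65T]: ω = 2732.0000×48/65 = 2017.4769 rpm, dir flips to −; running = −2017.4769
Stage 2 [36T→33T]: ω = 2017.4769×36/33 = 2200.8839 rpm, dir flips to +; running = +2200.8839
Stage 3 [62T→96T]: ω = 2200.8839×62/96 = 1421.4042 rpm, dir flips to −; running = −1421.4042
Stage 4 [23T→65T]: ω = 1421.4042×23/65 = 502.9584 rpm, dir flips to +; running = +502.9584
Stage 5 [65T→95T]: ω = 502.9584×65/95 = 344.1294 rpm, dir flips to −; running = −344.1294
Stage 6 [58T→58T]: ω = 344.1294×58/58 = 344.1294 rpm, dir flips to +; running = +344.1294

+344.1294 rpm (same as input, |ω| = 344.1294 rpm)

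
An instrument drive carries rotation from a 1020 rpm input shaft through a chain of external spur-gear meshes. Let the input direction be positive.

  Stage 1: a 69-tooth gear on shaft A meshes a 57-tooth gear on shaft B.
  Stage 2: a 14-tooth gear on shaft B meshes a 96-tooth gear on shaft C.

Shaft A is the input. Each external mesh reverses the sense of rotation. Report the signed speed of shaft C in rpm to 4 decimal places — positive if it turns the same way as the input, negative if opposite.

+180.0658 rpm (same as input, |ω| = 180.0658 rpm)

Stage 1 [69T→57T]: ω = 1020.0000×69/57 = 1234.7368 rpm, dir flips to −; running = −1234.7368
Stage 2 [14T→96T]: ω = 1234.7368×14/96 = 180.0658 rpm, dir flips to +; running = +180.0658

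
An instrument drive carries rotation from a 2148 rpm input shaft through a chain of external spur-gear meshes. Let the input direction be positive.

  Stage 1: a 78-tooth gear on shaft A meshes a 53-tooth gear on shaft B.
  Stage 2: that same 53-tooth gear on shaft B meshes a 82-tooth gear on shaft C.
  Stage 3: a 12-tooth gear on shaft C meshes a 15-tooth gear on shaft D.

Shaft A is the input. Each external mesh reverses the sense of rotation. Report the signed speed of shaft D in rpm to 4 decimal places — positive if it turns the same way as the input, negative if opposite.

-1634.5756 rpm (opposite to input, |ω| = 1634.5756 rpm)

Stage 1 [78T→53T]: ω = 2148.0000×78/53 = 3161.2075 rpm, dir flips to −; running = −3161.2075
Stage 2 [53T→82T]: ω = 3161.2075×53/82 = 2043.2195 rpm, dir flips to +; running = +2043.2195
Stage 3 [12T→15T]: ω = 2043.2195×12/15 = 1634.5756 rpm, dir flips to −; running = −1634.5756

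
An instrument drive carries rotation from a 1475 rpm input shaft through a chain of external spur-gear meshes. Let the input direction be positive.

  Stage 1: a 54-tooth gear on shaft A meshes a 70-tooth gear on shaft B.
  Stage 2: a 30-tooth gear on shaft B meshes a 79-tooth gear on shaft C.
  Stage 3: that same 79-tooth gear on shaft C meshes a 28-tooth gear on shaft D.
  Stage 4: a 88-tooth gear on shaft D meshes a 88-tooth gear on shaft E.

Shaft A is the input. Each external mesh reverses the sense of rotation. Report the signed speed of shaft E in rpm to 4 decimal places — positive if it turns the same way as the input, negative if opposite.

+1219.1327 rpm (same as input, |ω| = 1219.1327 rpm)

Stage 1 [54T→70T]: ω = 1475.0000×54/70 = 1137.8571 rpm, dir flips to −; running = −1137.8571
Stage 2 [30T→79T]: ω = 1137.8571×30/79 = 432.0976 rpm, dir flips to +; running = +432.0976
Stage 3 [79T→28T]: ω = 432.0976×79/28 = 1219.1327 rpm, dir flips to −; running = −1219.1327
Stage 4 [88T→88T]: ω = 1219.1327×88/88 = 1219.1327 rpm, dir flips to +; running = +1219.1327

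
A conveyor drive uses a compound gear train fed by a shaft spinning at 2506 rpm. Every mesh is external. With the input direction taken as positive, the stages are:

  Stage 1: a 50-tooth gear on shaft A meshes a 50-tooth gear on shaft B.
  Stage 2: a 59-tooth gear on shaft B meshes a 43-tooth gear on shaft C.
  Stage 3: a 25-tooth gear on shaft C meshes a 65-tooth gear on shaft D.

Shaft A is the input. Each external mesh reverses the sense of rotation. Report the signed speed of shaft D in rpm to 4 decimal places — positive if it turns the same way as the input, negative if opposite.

Stage 1 [50T→50T]: ω = 2506.0000×50/50 = 2506.0000 rpm, dir flips to −; running = −2506.0000
Stage 2 [59T→43T]: ω = 2506.0000×59/43 = 3438.4651 rpm, dir flips to +; running = +3438.4651
Stage 3 [25T→65T]: ω = 3438.4651×25/65 = 1322.4866 rpm, dir flips to −; running = −1322.4866

-1322.4866 rpm (opposite to input, |ω| = 1322.4866 rpm)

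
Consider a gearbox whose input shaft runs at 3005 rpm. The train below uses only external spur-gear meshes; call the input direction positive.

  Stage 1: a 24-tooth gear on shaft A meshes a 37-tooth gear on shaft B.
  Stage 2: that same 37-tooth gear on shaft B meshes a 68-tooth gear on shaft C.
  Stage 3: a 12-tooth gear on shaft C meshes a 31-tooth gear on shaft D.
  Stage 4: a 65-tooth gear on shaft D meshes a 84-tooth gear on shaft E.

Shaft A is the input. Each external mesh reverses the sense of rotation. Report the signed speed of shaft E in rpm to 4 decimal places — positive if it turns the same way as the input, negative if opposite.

Stage 1 [24T→37T]: ω = 3005.0000×24/37 = 1949.1892 rpm, dir flips to −; running = −1949.1892
Stage 2 [37T→68T]: ω = 1949.1892×37/68 = 1060.5882 rpm, dir flips to +; running = +1060.5882
Stage 3 [12T→31T]: ω = 1060.5882×12/31 = 410.5503 rpm, dir flips to −; running = −410.5503
Stage 4 [65T→84T]: ω = 410.5503×65/84 = 317.6877 rpm, dir flips to +; running = +317.6877

+317.6877 rpm (same as input, |ω| = 317.6877 rpm)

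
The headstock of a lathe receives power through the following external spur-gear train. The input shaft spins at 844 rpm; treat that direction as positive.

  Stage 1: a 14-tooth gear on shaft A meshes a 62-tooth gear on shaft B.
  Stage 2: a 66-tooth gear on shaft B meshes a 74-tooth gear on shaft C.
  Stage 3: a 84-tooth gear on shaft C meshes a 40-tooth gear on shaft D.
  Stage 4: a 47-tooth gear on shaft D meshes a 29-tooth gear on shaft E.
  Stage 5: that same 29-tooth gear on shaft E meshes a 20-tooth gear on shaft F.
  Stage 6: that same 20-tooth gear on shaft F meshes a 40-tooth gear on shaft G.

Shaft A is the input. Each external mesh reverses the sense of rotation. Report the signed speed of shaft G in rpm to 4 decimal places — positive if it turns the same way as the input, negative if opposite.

Stage 1 [14T→62T]: ω = 844.0000×14/62 = 190.5806 rpm, dir flips to −; running = −190.5806
Stage 2 [66T→74T]: ω = 190.5806×66/74 = 169.9773 rpm, dir flips to +; running = +169.9773
Stage 3 [84T→40T]: ω = 169.9773×84/40 = 356.9524 rpm, dir flips to −; running = −356.9524
Stage 4 [47T→29T]: ω = 356.9524×47/29 = 578.5091 rpm, dir flips to +; running = +578.5091
Stage 5 [29T→20T]: ω = 578.5091×29/20 = 838.8381 rpm, dir flips to −; running = −838.8381
Stage 6 [20T→40T]: ω = 838.8381×20/40 = 419.4191 rpm, dir flips to +; running = +419.4191

+419.4191 rpm (same as input, |ω| = 419.4191 rpm)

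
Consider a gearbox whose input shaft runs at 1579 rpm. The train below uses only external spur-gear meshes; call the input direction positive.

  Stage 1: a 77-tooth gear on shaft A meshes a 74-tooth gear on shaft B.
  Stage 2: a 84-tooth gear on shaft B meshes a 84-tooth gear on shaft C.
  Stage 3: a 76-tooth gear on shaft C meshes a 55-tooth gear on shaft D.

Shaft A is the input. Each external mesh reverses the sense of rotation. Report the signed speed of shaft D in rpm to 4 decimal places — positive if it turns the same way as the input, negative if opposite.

Stage 1 [77T→74T]: ω = 1579.0000×77/74 = 1643.0135 rpm, dir flips to −; running = −1643.0135
Stage 2 [84T→84T]: ω = 1643.0135×84/84 = 1643.0135 rpm, dir flips to +; running = +1643.0135
Stage 3 [76T→55T]: ω = 1643.0135×76/55 = 2270.3459 rpm, dir flips to −; running = −2270.3459

-2270.3459 rpm (opposite to input, |ω| = 2270.3459 rpm)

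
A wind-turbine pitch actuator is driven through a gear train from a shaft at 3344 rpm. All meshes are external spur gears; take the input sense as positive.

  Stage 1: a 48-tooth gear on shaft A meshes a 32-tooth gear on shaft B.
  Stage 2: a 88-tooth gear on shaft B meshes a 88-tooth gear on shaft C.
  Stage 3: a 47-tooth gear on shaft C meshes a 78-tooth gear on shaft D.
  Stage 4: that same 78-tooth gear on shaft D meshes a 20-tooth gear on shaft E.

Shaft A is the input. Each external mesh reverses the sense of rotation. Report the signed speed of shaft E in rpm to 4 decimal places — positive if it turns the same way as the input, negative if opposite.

Stage 1 [48T→32T]: ω = 3344.0000×48/32 = 5016.0000 rpm, dir flips to −; running = −5016.0000
Stage 2 [88T→88T]: ω = 5016.0000×88/88 = 5016.0000 rpm, dir flips to +; running = +5016.0000
Stage 3 [47T→78T]: ω = 5016.0000×47/78 = 3022.4615 rpm, dir flips to −; running = −3022.4615
Stage 4 [78T→20T]: ω = 3022.4615×78/20 = 11787.6000 rpm, dir flips to +; running = +11787.6000

+11787.6000 rpm (same as input, |ω| = 11787.6000 rpm)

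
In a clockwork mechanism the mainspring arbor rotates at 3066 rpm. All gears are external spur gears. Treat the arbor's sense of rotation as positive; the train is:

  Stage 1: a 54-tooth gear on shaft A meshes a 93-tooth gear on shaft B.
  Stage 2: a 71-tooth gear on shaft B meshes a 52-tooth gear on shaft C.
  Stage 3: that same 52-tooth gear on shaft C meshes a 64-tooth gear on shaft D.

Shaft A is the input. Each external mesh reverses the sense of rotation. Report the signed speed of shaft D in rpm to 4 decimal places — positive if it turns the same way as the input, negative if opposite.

Stage 1 [54T→93T]: ω = 3066.0000×54/93 = 1780.2581 rpm, dir flips to −; running = −1780.2581
Stage 2 [71T→52T]: ω = 1780.2581×71/52 = 2430.7370 rpm, dir flips to +; running = +2430.7370
Stage 3 [52T→64T]: ω = 2430.7370×52/64 = 1974.9738 rpm, dir flips to −; running = −1974.9738

-1974.9738 rpm (opposite to input, |ω| = 1974.9738 rpm)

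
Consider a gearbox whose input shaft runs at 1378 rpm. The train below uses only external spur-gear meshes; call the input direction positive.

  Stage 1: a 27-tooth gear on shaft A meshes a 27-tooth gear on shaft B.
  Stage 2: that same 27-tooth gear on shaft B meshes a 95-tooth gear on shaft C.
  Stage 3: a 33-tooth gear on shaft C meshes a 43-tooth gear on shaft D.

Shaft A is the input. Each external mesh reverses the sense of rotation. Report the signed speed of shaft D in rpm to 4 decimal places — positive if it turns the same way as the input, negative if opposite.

-300.5625 rpm (opposite to input, |ω| = 300.5625 rpm)

Stage 1 [27T→27T]: ω = 1378.0000×27/27 = 1378.0000 rpm, dir flips to −; running = −1378.0000
Stage 2 [27T→95T]: ω = 1378.0000×27/95 = 391.6421 rpm, dir flips to +; running = +391.6421
Stage 3 [33T→43T]: ω = 391.6421×33/43 = 300.5625 rpm, dir flips to −; running = −300.5625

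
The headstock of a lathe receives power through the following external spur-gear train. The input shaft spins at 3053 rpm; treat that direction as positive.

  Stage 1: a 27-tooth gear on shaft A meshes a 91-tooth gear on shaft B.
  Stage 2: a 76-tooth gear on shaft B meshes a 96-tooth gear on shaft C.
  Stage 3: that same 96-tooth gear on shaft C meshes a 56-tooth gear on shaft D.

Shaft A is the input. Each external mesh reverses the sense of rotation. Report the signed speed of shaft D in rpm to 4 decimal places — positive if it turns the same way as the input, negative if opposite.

Stage 1 [27T→91T]: ω = 3053.0000×27/91 = 905.8352 rpm, dir flips to −; running = −905.8352
Stage 2 [76T→96T]: ω = 905.8352×76/96 = 717.1195 rpm, dir flips to +; running = +717.1195
Stage 3 [96T→56T]: ω = 717.1195×96/56 = 1229.3477 rpm, dir flips to −; running = −1229.3477

-1229.3477 rpm (opposite to input, |ω| = 1229.3477 rpm)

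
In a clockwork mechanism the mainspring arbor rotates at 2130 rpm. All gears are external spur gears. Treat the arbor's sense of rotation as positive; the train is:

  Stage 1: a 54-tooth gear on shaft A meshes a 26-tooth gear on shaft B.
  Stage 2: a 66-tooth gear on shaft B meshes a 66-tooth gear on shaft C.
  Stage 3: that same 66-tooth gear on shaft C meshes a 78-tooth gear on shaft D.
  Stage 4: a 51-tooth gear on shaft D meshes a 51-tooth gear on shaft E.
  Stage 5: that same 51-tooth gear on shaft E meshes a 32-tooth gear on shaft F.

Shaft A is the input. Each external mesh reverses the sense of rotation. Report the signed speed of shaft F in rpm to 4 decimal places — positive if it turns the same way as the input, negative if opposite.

-5965.8118 rpm (opposite to input, |ω| = 5965.8118 rpm)

Stage 1 [54T→26T]: ω = 2130.0000×54/26 = 4423.8462 rpm, dir flips to −; running = −4423.8462
Stage 2 [66T→66T]: ω = 4423.8462×66/66 = 4423.8462 rpm, dir flips to +; running = +4423.8462
Stage 3 [66T→78T]: ω = 4423.8462×66/78 = 3743.2544 rpm, dir flips to −; running = −3743.2544
Stage 4 [51T→51T]: ω = 3743.2544×51/51 = 3743.2544 rpm, dir flips to +; running = +3743.2544
Stage 5 [51T→32T]: ω = 3743.2544×51/32 = 5965.8118 rpm, dir flips to −; running = −5965.8118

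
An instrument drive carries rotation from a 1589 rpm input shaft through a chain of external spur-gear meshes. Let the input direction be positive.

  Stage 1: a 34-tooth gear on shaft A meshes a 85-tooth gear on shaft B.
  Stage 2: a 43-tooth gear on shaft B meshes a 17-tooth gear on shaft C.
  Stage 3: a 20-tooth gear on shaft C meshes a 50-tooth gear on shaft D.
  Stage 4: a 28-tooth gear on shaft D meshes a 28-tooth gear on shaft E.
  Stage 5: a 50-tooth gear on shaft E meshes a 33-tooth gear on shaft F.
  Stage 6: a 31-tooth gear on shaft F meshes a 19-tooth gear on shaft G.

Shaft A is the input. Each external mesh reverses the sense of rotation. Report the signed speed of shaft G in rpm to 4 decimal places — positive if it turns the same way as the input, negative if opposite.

Stage 1 [34T→85T]: ω = 1589.0000×34/85 = 635.6000 rpm, dir flips to −; running = −635.6000
Stage 2 [43T→17T]: ω = 635.6000×43/17 = 1607.6941 rpm, dir flips to +; running = +1607.6941
Stage 3 [20T→50T]: ω = 1607.6941×20/50 = 643.0776 rpm, dir flips to −; running = −643.0776
Stage 4 [28T→28T]: ω = 643.0776×28/28 = 643.0776 rpm, dir flips to +; running = +643.0776
Stage 5 [50T→33T]: ω = 643.0776×50/33 = 974.3601 rpm, dir flips to −; running = −974.3601
Stage 6 [31T→19T]: ω = 974.3601×31/19 = 1589.7454 rpm, dir flips to +; running = +1589.7454

+1589.7454 rpm (same as input, |ω| = 1589.7454 rpm)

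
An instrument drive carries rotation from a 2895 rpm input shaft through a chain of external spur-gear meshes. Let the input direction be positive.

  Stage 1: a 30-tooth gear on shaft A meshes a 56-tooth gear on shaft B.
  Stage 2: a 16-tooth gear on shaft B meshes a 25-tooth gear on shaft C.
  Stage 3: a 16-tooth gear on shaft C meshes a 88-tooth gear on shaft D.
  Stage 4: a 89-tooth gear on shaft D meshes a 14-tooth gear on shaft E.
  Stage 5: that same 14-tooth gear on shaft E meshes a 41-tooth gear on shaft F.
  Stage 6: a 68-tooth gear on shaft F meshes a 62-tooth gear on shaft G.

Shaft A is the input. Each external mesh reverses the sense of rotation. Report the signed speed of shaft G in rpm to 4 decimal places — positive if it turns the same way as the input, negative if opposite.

Stage 1 [30T→56T]: ω = 2895.0000×30/56 = 1550.8929 rpm, dir flips to −; running = −1550.8929
Stage 2 [16T→25T]: ω = 1550.8929×16/25 = 992.5714 rpm, dir flips to +; running = +992.5714
Stage 3 [16T→88T]: ω = 992.5714×16/88 = 180.4675 rpm, dir flips to −; running = −180.4675
Stage 4 [89T→14T]: ω = 180.4675×89/14 = 1147.2579 rpm, dir flips to +; running = +1147.2579
Stage 5 [14T→41T]: ω = 1147.2579×14/41 = 391.7466 rpm, dir flips to −; running = −391.7466
Stage 6 [68T→62T]: ω = 391.7466×68/62 = 429.6576 rpm, dir flips to +; running = +429.6576

+429.6576 rpm (same as input, |ω| = 429.6576 rpm)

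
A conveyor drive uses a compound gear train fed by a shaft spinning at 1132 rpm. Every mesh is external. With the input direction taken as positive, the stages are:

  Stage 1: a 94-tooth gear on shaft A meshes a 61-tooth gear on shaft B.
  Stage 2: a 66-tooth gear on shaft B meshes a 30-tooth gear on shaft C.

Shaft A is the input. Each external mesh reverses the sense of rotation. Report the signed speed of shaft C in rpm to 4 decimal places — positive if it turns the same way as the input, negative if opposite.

+3837.6656 rpm (same as input, |ω| = 3837.6656 rpm)

Stage 1 [94T→61T]: ω = 1132.0000×94/61 = 1744.3934 rpm, dir flips to −; running = −1744.3934
Stage 2 [66T→30T]: ω = 1744.3934×66/30 = 3837.6656 rpm, dir flips to +; running = +3837.6656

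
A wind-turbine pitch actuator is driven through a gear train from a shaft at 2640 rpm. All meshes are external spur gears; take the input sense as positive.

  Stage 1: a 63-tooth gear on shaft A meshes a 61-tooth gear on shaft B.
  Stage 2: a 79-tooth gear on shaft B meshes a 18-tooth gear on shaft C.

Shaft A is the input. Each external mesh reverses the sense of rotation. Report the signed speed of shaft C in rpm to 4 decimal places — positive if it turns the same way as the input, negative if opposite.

Stage 1 [63T→61T]: ω = 2640.0000×63/61 = 2726.5574 rpm, dir flips to −; running = −2726.5574
Stage 2 [79T→18T]: ω = 2726.5574×79/18 = 11966.5574 rpm, dir flips to +; running = +11966.5574

+11966.5574 rpm (same as input, |ω| = 11966.5574 rpm)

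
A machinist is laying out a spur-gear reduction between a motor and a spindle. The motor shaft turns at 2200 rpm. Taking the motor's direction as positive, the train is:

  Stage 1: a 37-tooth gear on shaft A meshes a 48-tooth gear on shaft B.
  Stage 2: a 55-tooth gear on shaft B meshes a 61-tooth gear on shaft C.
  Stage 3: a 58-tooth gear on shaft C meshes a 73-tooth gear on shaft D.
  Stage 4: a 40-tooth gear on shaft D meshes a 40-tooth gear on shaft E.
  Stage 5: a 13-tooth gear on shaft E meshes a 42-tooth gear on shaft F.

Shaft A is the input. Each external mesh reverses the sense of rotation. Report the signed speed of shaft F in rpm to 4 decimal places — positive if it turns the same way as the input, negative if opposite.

Stage 1 [37T→48T]: ω = 2200.0000×37/48 = 1695.8333 rpm, dir flips to −; running = −1695.8333
Stage 2 [55T→61T]: ω = 1695.8333×55/61 = 1529.0301 rpm, dir flips to +; running = +1529.0301
Stage 3 [58T→73T]: ω = 1529.0301×58/73 = 1214.8458 rpm, dir flips to −; running = −1214.8458
Stage 4 [40T→40T]: ω = 1214.8458×40/40 = 1214.8458 rpm, dir flips to +; running = +1214.8458
Stage 5 [13T→42T]: ω = 1214.8458×13/42 = 376.0237 rpm, dir flips to −; running = −376.0237

-376.0237 rpm (opposite to input, |ω| = 376.0237 rpm)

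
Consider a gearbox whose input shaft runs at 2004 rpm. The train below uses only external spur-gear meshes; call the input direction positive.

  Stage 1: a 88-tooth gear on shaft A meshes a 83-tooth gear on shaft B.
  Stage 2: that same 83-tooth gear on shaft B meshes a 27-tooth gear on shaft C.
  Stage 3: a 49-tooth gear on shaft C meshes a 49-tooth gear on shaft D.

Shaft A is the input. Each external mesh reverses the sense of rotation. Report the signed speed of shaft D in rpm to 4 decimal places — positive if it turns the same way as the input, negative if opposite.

Stage 1 [88T→83T]: ω = 2004.0000×88/83 = 2124.7229 rpm, dir flips to −; running = −2124.7229
Stage 2 [83T→27T]: ω = 2124.7229×83/27 = 6531.5556 rpm, dir flips to +; running = +6531.5556
Stage 3 [49T→49T]: ω = 6531.5556×49/49 = 6531.5556 rpm, dir flips to −; running = −6531.5556

-6531.5556 rpm (opposite to input, |ω| = 6531.5556 rpm)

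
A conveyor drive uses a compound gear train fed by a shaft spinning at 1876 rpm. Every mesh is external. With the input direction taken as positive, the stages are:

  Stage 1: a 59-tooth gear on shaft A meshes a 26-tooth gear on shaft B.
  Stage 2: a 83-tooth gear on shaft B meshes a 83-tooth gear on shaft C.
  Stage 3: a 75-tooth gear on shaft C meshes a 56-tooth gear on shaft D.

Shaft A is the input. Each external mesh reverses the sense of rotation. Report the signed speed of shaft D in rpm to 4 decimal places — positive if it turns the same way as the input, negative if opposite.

Stage 1 [59T→26T]: ω = 1876.0000×59/26 = 4257.0769 rpm, dir flips to −; running = −4257.0769
Stage 2 [83T→83T]: ω = 4257.0769×83/83 = 4257.0769 rpm, dir flips to +; running = +4257.0769
Stage 3 [75T→56T]: ω = 4257.0769×75/56 = 5701.4423 rpm, dir flips to −; running = −5701.4423

-5701.4423 rpm (opposite to input, |ω| = 5701.4423 rpm)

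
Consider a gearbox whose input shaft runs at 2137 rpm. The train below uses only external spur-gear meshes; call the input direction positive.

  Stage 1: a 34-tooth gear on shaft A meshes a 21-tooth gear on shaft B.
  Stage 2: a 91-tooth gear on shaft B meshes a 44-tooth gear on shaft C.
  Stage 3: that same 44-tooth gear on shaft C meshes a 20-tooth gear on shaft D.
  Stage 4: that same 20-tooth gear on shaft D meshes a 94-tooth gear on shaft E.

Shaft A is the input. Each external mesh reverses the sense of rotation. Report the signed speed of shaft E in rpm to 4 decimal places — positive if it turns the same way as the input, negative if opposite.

+3349.4823 rpm (same as input, |ω| = 3349.4823 rpm)

Stage 1 [34T→21T]: ω = 2137.0000×34/21 = 3459.9048 rpm, dir flips to −; running = −3459.9048
Stage 2 [91T→44T]: ω = 3459.9048×91/44 = 7155.7121 rpm, dir flips to +; running = +7155.7121
Stage 3 [44T→20T]: ω = 7155.7121×44/20 = 15742.5667 rpm, dir flips to −; running = −15742.5667
Stage 4 [20T→94T]: ω = 15742.5667×20/94 = 3349.4823 rpm, dir flips to +; running = +3349.4823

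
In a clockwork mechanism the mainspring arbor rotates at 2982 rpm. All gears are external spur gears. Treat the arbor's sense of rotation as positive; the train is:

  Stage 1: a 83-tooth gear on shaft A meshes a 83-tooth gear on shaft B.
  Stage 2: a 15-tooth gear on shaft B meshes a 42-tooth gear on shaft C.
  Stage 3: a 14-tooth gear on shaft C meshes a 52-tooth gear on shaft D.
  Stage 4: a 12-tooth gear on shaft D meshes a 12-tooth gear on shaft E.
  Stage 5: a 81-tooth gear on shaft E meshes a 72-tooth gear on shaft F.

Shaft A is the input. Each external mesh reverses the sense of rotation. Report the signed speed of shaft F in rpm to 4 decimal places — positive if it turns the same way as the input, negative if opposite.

Stage 1 [83T→83T]: ω = 2982.0000×83/83 = 2982.0000 rpm, dir flips to −; running = −2982.0000
Stage 2 [15T→42T]: ω = 2982.0000×15/42 = 1065.0000 rpm, dir flips to +; running = +1065.0000
Stage 3 [14T→52T]: ω = 1065.0000×14/52 = 286.7308 rpm, dir flips to −; running = −286.7308
Stage 4 [12T→12T]: ω = 286.7308×12/12 = 286.7308 rpm, dir flips to +; running = +286.7308
Stage 5 [81T→72T]: ω = 286.7308×81/72 = 322.5721 rpm, dir flips to −; running = −322.5721

-322.5721 rpm (opposite to input, |ω| = 322.5721 rpm)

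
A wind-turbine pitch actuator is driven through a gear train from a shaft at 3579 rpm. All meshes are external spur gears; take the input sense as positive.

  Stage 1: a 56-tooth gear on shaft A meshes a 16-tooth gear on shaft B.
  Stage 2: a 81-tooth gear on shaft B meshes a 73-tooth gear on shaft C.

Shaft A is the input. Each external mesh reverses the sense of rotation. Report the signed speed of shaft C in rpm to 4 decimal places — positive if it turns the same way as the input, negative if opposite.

Stage 1 [56T→16T]: ω = 3579.0000×56/16 = 12526.5000 rpm, dir flips to −; running = −12526.5000
Stage 2 [81T→73T]: ω = 12526.5000×81/73 = 13899.2671 rpm, dir flips to +; running = +13899.2671

+13899.2671 rpm (same as input, |ω| = 13899.2671 rpm)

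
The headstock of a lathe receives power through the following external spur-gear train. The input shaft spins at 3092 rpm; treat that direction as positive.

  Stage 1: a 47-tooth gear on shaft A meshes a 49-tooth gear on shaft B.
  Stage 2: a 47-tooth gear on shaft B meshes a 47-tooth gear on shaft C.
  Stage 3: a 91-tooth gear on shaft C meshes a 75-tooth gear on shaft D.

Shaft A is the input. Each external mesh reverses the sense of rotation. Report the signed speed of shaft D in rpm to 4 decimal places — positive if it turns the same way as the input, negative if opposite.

-3598.4990 rpm (opposite to input, |ω| = 3598.4990 rpm)

Stage 1 [47T→49T]: ω = 3092.0000×47/49 = 2965.7959 rpm, dir flips to −; running = −2965.7959
Stage 2 [47T→47T]: ω = 2965.7959×47/47 = 2965.7959 rpm, dir flips to +; running = +2965.7959
Stage 3 [91T→75T]: ω = 2965.7959×91/75 = 3598.4990 rpm, dir flips to −; running = −3598.4990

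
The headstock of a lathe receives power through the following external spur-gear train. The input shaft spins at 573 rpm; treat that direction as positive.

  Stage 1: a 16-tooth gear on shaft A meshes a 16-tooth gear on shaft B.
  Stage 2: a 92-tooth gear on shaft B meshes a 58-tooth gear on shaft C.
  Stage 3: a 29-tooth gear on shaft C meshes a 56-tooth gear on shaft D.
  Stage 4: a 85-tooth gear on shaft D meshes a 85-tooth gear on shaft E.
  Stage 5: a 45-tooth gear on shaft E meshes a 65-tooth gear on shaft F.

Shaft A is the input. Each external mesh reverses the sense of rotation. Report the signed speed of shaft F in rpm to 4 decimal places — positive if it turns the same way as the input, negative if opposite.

-325.8544 rpm (opposite to input, |ω| = 325.8544 rpm)

Stage 1 [16T→16T]: ω = 573.0000×16/16 = 573.0000 rpm, dir flips to −; running = −573.0000
Stage 2 [92T→58T]: ω = 573.0000×92/58 = 908.8966 rpm, dir flips to +; running = +908.8966
Stage 3 [29T→56T]: ω = 908.8966×29/56 = 470.6786 rpm, dir flips to −; running = −470.6786
Stage 4 [85T→85T]: ω = 470.6786×85/85 = 470.6786 rpm, dir flips to +; running = +470.6786
Stage 5 [45T→65T]: ω = 470.6786×45/65 = 325.8544 rpm, dir flips to −; running = −325.8544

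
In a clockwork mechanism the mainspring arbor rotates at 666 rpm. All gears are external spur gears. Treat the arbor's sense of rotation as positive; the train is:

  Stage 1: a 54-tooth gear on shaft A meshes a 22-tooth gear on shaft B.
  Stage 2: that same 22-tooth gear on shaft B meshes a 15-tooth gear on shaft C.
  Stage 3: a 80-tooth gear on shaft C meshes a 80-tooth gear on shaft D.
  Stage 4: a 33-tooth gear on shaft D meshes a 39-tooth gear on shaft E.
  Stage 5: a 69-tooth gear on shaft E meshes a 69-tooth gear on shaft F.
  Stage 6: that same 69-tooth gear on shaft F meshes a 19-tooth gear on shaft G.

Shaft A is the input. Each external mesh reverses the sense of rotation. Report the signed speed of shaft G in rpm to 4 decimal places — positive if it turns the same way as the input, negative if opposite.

+7367.5239 rpm (same as input, |ω| = 7367.5239 rpm)

Stage 1 [54T→22T]: ω = 666.0000×54/22 = 1634.7273 rpm, dir flips to −; running = −1634.7273
Stage 2 [22T→15T]: ω = 1634.7273×22/15 = 2397.6000 rpm, dir flips to +; running = +2397.6000
Stage 3 [80T→80T]: ω = 2397.6000×80/80 = 2397.6000 rpm, dir flips to −; running = −2397.6000
Stage 4 [33T→39T]: ω = 2397.6000×33/39 = 2028.7385 rpm, dir flips to +; running = +2028.7385
Stage 5 [69T→69T]: ω = 2028.7385×69/69 = 2028.7385 rpm, dir flips to −; running = −2028.7385
Stage 6 [69T→19T]: ω = 2028.7385×69/19 = 7367.5239 rpm, dir flips to +; running = +7367.5239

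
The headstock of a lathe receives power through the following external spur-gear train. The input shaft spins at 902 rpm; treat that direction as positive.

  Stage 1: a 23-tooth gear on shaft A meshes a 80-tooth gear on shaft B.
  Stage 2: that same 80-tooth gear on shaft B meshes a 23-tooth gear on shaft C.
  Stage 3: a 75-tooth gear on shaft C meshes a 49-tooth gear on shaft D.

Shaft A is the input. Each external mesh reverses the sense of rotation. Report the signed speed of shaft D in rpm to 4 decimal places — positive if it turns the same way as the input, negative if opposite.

Stage 1 [23T→80T]: ω = 902.0000×23/80 = 259.3250 rpm, dir flips to −; running = −259.3250
Stage 2 [80T→23T]: ω = 259.3250×80/23 = 902.0000 rpm, dir flips to +; running = +902.0000
Stage 3 [75T→49T]: ω = 902.0000×75/49 = 1380.6122 rpm, dir flips to −; running = −1380.6122

-1380.6122 rpm (opposite to input, |ω| = 1380.6122 rpm)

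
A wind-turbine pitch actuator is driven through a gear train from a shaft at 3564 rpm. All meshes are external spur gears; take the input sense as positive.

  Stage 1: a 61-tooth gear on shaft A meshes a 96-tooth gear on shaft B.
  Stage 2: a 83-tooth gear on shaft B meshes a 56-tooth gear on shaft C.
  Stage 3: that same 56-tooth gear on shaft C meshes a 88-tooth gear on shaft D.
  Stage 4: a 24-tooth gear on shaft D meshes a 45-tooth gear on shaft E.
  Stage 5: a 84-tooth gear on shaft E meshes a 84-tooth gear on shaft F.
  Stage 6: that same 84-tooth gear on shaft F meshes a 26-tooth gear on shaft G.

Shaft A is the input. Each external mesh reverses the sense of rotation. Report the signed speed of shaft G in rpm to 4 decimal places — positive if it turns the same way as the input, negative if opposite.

+3680.4115 rpm (same as input, |ω| = 3680.4115 rpm)

Stage 1 [61T→96T]: ω = 3564.0000×61/96 = 2264.6250 rpm, dir flips to −; running = −2264.6250
Stage 2 [83T→56T]: ω = 2264.6250×83/56 = 3356.4978 rpm, dir flips to +; running = +3356.4978
Stage 3 [56T→88T]: ω = 3356.4978×56/88 = 2135.9531 rpm, dir flips to −; running = −2135.9531
Stage 4 [24T→45T]: ω = 2135.9531×24/45 = 1139.1750 rpm, dir flips to +; running = +1139.1750
Stage 5 [84T→84T]: ω = 1139.1750×84/84 = 1139.1750 rpm, dir flips to −; running = −1139.1750
Stage 6 [84T→26T]: ω = 1139.1750×84/26 = 3680.4115 rpm, dir flips to +; running = +3680.4115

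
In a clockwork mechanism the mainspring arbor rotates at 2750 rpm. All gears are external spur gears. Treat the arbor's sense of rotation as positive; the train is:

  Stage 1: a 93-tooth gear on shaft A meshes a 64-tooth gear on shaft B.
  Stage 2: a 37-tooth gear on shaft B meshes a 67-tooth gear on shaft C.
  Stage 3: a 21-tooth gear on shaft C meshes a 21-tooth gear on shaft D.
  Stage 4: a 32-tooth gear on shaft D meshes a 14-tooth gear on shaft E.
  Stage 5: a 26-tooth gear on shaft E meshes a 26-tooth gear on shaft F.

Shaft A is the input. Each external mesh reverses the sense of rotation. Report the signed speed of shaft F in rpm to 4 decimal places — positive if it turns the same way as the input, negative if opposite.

-5044.1098 rpm (opposite to input, |ω| = 5044.1098 rpm)

Stage 1 [93T→64T]: ω = 2750.0000×93/64 = 3996.0938 rpm, dir flips to −; running = −3996.0938
Stage 2 [37T→67T]: ω = 3996.0938×37/67 = 2206.7980 rpm, dir flips to +; running = +2206.7980
Stage 3 [21T→21T]: ω = 2206.7980×21/21 = 2206.7980 rpm, dir flips to −; running = −2206.7980
Stage 4 [32T→14T]: ω = 2206.7980×32/14 = 5044.1098 rpm, dir flips to +; running = +5044.1098
Stage 5 [26T→26T]: ω = 5044.1098×26/26 = 5044.1098 rpm, dir flips to −; running = −5044.1098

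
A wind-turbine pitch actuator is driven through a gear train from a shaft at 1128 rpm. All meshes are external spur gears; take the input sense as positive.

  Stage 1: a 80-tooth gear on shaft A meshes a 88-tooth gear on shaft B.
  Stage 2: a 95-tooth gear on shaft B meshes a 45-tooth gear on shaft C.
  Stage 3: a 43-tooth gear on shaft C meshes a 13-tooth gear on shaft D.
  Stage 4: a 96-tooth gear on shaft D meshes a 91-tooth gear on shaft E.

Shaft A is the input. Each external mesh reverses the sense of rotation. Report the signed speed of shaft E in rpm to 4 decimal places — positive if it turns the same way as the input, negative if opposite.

Stage 1 [80T→88T]: ω = 1128.0000×80/88 = 1025.4545 rpm, dir flips to −; running = −1025.4545
Stage 2 [95T→45T]: ω = 1025.4545×95/45 = 2164.8485 rpm, dir flips to +; running = +2164.8485
Stage 3 [43T→13T]: ω = 2164.8485×43/13 = 7160.6527 rpm, dir flips to −; running = −7160.6527
Stage 4 [96T→91T]: ω = 7160.6527×96/91 = 7554.0951 rpm, dir flips to +; running = +7554.0951

+7554.0951 rpm (same as input, |ω| = 7554.0951 rpm)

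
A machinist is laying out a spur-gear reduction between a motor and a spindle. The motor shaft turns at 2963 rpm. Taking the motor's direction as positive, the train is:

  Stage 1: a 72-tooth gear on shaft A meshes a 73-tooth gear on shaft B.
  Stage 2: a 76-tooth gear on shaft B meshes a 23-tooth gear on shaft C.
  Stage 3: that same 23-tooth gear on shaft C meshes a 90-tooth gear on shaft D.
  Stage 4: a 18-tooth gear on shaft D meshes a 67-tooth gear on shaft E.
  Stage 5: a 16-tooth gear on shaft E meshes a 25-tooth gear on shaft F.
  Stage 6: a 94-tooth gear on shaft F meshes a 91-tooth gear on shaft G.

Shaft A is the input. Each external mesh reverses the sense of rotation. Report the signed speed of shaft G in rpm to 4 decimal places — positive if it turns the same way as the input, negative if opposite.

Stage 1 [72T→73T]: ω = 2963.0000×72/73 = 2922.4110 rpm, dir flips to −; running = −2922.4110
Stage 2 [76T→23T]: ω = 2922.4110×76/23 = 9656.6623 rpm, dir flips to +; running = +9656.6623
Stage 3 [23T→90T]: ω = 9656.6623×23/90 = 2467.8137 rpm, dir flips to −; running = −2467.8137
Stage 4 [18T→67T]: ω = 2467.8137×18/67 = 662.9947 rpm, dir flips to +; running = +662.9947
Stage 5 [16T→25T]: ω = 662.9947×16/25 = 424.3166 rpm, dir flips to −; running = −424.3166
Stage 6 [94T→91T]: ω = 424.3166×94/91 = 438.3051 rpm, dir flips to +; running = +438.3051

+438.3051 rpm (same as input, |ω| = 438.3051 rpm)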